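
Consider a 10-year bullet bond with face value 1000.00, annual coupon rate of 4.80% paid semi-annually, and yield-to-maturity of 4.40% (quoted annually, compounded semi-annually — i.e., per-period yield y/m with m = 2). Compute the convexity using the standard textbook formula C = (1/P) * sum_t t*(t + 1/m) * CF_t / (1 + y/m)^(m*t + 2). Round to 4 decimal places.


Coupon per period c = face * coupon_rate / m = 24.000000
Periods per year m = 2; per-period yield y/m = 0.022000
Number of cashflows N = 20
Cashflows (t years, CF_t, discount factor 1/(1+y/m)^(m*t), PV):
  t = 0.5000: CF_t = 24.000000, DF = 0.978474, PV = 23.483366
  t = 1.0000: CF_t = 24.000000, DF = 0.957411, PV = 22.977853
  t = 1.5000: CF_t = 24.000000, DF = 0.936801, PV = 22.483222
  t = 2.0000: CF_t = 24.000000, DF = 0.916635, PV = 21.999239
  t = 2.5000: CF_t = 24.000000, DF = 0.896903, PV = 21.525674
  t = 3.0000: CF_t = 24.000000, DF = 0.877596, PV = 21.062304
  t = 3.5000: CF_t = 24.000000, DF = 0.858704, PV = 20.608908
  t = 4.0000: CF_t = 24.000000, DF = 0.840220, PV = 20.165272
  t = 4.5000: CF_t = 24.000000, DF = 0.822133, PV = 19.731185
  t = 5.0000: CF_t = 24.000000, DF = 0.804435, PV = 19.306444
  t = 5.5000: CF_t = 24.000000, DF = 0.787119, PV = 18.890845
  t = 6.0000: CF_t = 24.000000, DF = 0.770175, PV = 18.484193
  t = 6.5000: CF_t = 24.000000, DF = 0.753596, PV = 18.086294
  t = 7.0000: CF_t = 24.000000, DF = 0.737373, PV = 17.696961
  t = 7.5000: CF_t = 24.000000, DF = 0.721500, PV = 17.316009
  t = 8.0000: CF_t = 24.000000, DF = 0.705969, PV = 16.943257
  t = 8.5000: CF_t = 24.000000, DF = 0.690772, PV = 16.578530
  t = 9.0000: CF_t = 24.000000, DF = 0.675902, PV = 16.221653
  t = 9.5000: CF_t = 24.000000, DF = 0.661352, PV = 15.872459
  t = 10.0000: CF_t = 1024.000000, DF = 0.647116, PV = 662.646702
Price P = sum_t PV_t = 1032.080371
Convexity numerator sum_t t*(t + 1/m) * CF_t / (1+y/m)^(m*t + 2):
  t = 0.5000: term = 11.241611
  t = 1.0000: term = 32.998859
  t = 1.5000: term = 64.577023
  t = 2.0000: term = 105.311518
  t = 2.5000: term = 154.566807
  t = 3.0000: term = 211.735352
  t = 3.5000: term = 276.236597
  t = 4.0000: term = 347.515987
  t = 4.5000: term = 425.044016
  t = 5.0000: term = 508.315305
  t = 5.5000: term = 596.847716
  t = 6.0000: term = 690.181490
  t = 6.5000: term = 787.878413
  t = 7.0000: term = 889.521014
  t = 7.5000: term = 994.711785
  t = 8.0000: term = 1103.072430
  t = 8.5000: term = 1214.243135
  t = 9.0000: term = 1327.881867
  t = 9.5000: term = 1443.663696
  t = 10.0000: term = 66614.618975
Convexity = (1/P) * sum = 77800.163593 / 1032.080371 = 75.381885

Answer: Convexity = 75.3819


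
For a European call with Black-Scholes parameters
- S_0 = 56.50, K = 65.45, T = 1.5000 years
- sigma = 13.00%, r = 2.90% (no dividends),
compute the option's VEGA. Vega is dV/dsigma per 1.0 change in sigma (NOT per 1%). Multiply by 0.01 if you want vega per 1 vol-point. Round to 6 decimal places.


d1 = -0.5707364751; d2 = -0.7299533084
phi(d1) = 0.3389818899; exp(-qT) = 1.0000000000; exp(-rT) = 0.9574325541
Vega = S * exp(-qT) * phi(d1) * sqrt(T) = 56.5000 * 1.0000000000 * 0.3389818899 * 1.2247448714 = 23.456898

Answer: Vega = 23.456898


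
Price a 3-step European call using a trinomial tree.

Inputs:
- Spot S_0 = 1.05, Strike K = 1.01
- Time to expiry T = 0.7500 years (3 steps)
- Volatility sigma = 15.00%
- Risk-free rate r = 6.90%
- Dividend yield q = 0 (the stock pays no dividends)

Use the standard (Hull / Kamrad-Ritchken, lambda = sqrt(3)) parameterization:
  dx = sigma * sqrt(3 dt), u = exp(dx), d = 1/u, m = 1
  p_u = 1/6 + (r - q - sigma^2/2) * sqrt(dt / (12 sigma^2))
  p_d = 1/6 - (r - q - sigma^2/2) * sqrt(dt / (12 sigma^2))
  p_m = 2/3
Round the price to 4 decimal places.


Answer: Price = V(0,0) = 0.1087

Derivation:
dt = T/N = 0.250000; dx = sigma*sqrt(3*dt) = 0.129904
u = exp(dx) = 1.138719; d = 1/u = 0.878180
p_u = 0.222237, p_m = 0.666667, p_d = 0.111097
Discount per step: exp(-r*dt) = 0.982898
Stock lattice S(k, j) with j the centered position index:
  k=0: S(0,+0) = 1.0500
  k=1: S(1,-1) = 0.9221; S(1,+0) = 1.0500; S(1,+1) = 1.1957
  k=2: S(2,-2) = 0.8098; S(2,-1) = 0.9221; S(2,+0) = 1.0500; S(2,+1) = 1.1957; S(2,+2) = 1.3615
  k=3: S(3,-3) = 0.7111; S(3,-2) = 0.8098; S(3,-1) = 0.9221; S(3,+0) = 1.0500; S(3,+1) = 1.1957; S(3,+2) = 1.3615; S(3,+3) = 1.5504
Terminal payoffs V(N, j) = max(S_T - K, 0):
  V(3,-3) = 0.000000; V(3,-2) = 0.000000; V(3,-1) = 0.000000; V(3,+0) = 0.040000; V(3,+1) = 0.185655; V(3,+2) = 0.351515; V(3,+3) = 0.540382
Backward induction: V(k, j) = exp(-r*dt) * [p_u * V(k+1, j+1) + p_m * V(k+1, j) + p_d * V(k+1, j-1)]
  V(2,-2) = exp(-r*dt) * [p_u*0.000000 + p_m*0.000000 + p_d*0.000000] = 0.000000
  V(2,-1) = exp(-r*dt) * [p_u*0.040000 + p_m*0.000000 + p_d*0.000000] = 0.008737
  V(2,+0) = exp(-r*dt) * [p_u*0.185655 + p_m*0.040000 + p_d*0.000000] = 0.066764
  V(2,+1) = exp(-r*dt) * [p_u*0.351515 + p_m*0.185655 + p_d*0.040000] = 0.202804
  V(2,+2) = exp(-r*dt) * [p_u*0.540382 + p_m*0.351515 + p_d*0.185655] = 0.368647
  V(1,-1) = exp(-r*dt) * [p_u*0.066764 + p_m*0.008737 + p_d*0.000000] = 0.020309
  V(1,+0) = exp(-r*dt) * [p_u*0.202804 + p_m*0.066764 + p_d*0.008737] = 0.089002
  V(1,+1) = exp(-r*dt) * [p_u*0.368647 + p_m*0.202804 + p_d*0.066764] = 0.220707
  V(0,+0) = exp(-r*dt) * [p_u*0.220707 + p_m*0.089002 + p_d*0.020309] = 0.108748


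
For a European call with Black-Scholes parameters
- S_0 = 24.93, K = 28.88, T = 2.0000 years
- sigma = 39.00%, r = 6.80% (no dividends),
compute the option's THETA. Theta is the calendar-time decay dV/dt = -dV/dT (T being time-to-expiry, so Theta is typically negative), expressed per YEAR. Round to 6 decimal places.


Answer: Theta = -1.984917

Derivation:
d1 = 0.2556872438; d2 = -0.2958560455
phi(d1) = 0.3861124941; exp(-qT) = 1.0000000000; exp(-rT) = 0.8728426325
Theta = -S*exp(-qT)*phi(d1)*sigma/(2*sqrt(T)) - r*K*exp(-rT)*N(d2) + q*S*exp(-qT)*N(d1)
N(d1) = 0.6009038271; N(d2) = 0.3836700099; sqrt(T) = 1.4142135624
Term 1 = -24.9300 * 1.0000000000 * 0.3861124941 * 0.3900 / (2 * 1.4142135624) = -1.3272592083
Term 2 = -0.0680 * 28.8800 * 0.8728426325 * 0.3836700099 = -0.6576576940
Term 3 = 0 (no dividend yield, q = 0)
Theta = -1.3272592083 + (-0.6576576940) + (0.0000000000) = -1.984917


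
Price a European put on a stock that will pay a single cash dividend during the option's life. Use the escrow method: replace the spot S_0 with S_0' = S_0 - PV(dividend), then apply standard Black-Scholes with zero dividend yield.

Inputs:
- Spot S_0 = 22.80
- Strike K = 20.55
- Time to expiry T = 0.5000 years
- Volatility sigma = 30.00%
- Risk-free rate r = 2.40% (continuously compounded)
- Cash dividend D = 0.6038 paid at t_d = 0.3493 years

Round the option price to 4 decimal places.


Answer: Price = 1.0031

Derivation:
PV(D) = D * exp(-r * t_d) = 0.6038 * 0.99165184 = 0.59875938
S_0' = S_0 - PV(D) = 22.8000 - 0.59875938 = 22.20124062
d1 = (ln(S_0'/K) + (r + sigma^2/2)*T) / (sigma*sqrt(T)) = 0.52697006
d2 = d1 - sigma*sqrt(T) = 0.31483802
exp(-rT) = 0.98807171
N(-d1) = 0.29910719; N(-d2) = 0.37644232
P = K * exp(-rT) * N(-d2) - S_0' * N(-d1) = 20.5500 * 0.98807171 * 0.37644232 - 22.20124062 * 0.29910719 = 1.0031


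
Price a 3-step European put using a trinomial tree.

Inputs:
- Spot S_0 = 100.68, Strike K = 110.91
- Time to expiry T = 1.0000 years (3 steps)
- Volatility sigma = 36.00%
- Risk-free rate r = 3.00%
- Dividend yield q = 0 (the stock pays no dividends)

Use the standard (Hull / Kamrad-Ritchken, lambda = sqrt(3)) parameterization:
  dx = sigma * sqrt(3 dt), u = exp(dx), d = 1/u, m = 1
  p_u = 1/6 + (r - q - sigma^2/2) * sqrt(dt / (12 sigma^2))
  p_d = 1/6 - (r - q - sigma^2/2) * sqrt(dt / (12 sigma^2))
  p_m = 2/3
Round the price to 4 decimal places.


dt = T/N = 0.333333; dx = sigma*sqrt(3*dt) = 0.360000
u = exp(dx) = 1.433329; d = 1/u = 0.697676
p_u = 0.150556, p_m = 0.666667, p_d = 0.182778
Discount per step: exp(-r*dt) = 0.990050
Stock lattice S(k, j) with j the centered position index:
  k=0: S(0,+0) = 100.6800
  k=1: S(1,-1) = 70.2421; S(1,+0) = 100.6800; S(1,+1) = 144.3076
  k=2: S(2,-2) = 49.0062; S(2,-1) = 70.2421; S(2,+0) = 100.6800; S(2,+1) = 144.3076; S(2,+2) = 206.8403
  k=3: S(3,-3) = 34.1905; S(3,-2) = 49.0062; S(3,-1) = 70.2421; S(3,+0) = 100.6800; S(3,+1) = 144.3076; S(3,+2) = 206.8403; S(3,+3) = 296.4703
Terminal payoffs V(N, j) = max(K - S_T, 0):
  V(3,-3) = 76.719522; V(3,-2) = 61.903783; V(3,-1) = 40.667947; V(3,+0) = 10.230000; V(3,+1) = 0.000000; V(3,+2) = 0.000000; V(3,+3) = 0.000000
Backward induction: V(k, j) = exp(-r*dt) * [p_u * V(k+1, j+1) + p_m * V(k+1, j) + p_d * V(k+1, j-1)]
  V(2,-2) = exp(-r*dt) * [p_u*40.667947 + p_m*61.903783 + p_d*76.719522] = 60.803512
  V(2,-1) = exp(-r*dt) * [p_u*10.230000 + p_m*40.667947 + p_d*61.903783] = 39.569108
  V(2,+0) = exp(-r*dt) * [p_u*0.000000 + p_m*10.230000 + p_d*40.667947] = 14.111375
  V(2,+1) = exp(-r*dt) * [p_u*0.000000 + p_m*0.000000 + p_d*10.230000] = 1.851212
  V(2,+2) = exp(-r*dt) * [p_u*0.000000 + p_m*0.000000 + p_d*0.000000] = 0.000000
  V(1,-1) = exp(-r*dt) * [p_u*14.111375 + p_m*39.569108 + p_d*60.803512] = 39.223282
  V(1,+0) = exp(-r*dt) * [p_u*1.851212 + p_m*14.111375 + p_d*39.569108] = 16.750304
  V(1,+1) = exp(-r*dt) * [p_u*0.000000 + p_m*1.851212 + p_d*14.111375] = 3.775443
  V(0,+0) = exp(-r*dt) * [p_u*3.775443 + p_m*16.750304 + p_d*39.223282] = 18.716325

Answer: Price = V(0,0) = 18.7163


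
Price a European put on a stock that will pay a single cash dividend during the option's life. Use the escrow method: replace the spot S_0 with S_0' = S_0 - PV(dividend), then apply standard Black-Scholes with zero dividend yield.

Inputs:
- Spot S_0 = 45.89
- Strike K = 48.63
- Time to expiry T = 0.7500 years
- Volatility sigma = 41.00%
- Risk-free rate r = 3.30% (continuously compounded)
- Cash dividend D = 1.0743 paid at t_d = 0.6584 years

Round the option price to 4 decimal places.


PV(D) = D * exp(-r * t_d) = 1.0743 * 0.97850714 = 1.05121022
S_0' = S_0 - PV(D) = 45.8900 - 1.05121022 = 44.83878978
d1 = (ln(S_0'/K) + (r + sigma^2/2)*T) / (sigma*sqrt(T)) = 0.01864555
d2 = d1 - sigma*sqrt(T) = -0.33642486
exp(-rT) = 0.97555377
N(-d1) = 0.49256193; N(-d2) = 0.63172475
P = K * exp(-rT) * N(-d2) - S_0' * N(-d1) = 48.6300 * 0.97555377 * 0.63172475 - 44.83878978 * 0.49256193 = 7.8839

Answer: Price = 7.8839


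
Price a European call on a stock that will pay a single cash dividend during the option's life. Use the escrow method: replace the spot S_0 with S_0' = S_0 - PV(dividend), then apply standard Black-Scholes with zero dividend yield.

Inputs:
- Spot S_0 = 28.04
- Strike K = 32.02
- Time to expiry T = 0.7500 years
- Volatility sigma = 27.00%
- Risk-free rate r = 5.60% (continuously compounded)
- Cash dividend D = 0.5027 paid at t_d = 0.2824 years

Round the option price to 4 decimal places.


Answer: Price = 1.4169

Derivation:
PV(D) = D * exp(-r * t_d) = 0.5027 * 0.98430999 = 0.49481263
S_0' = S_0 - PV(D) = 28.0400 - 0.49481263 = 27.54518737
d1 = (ln(S_0'/K) + (r + sigma^2/2)*T) / (sigma*sqrt(T)) = -0.34724571
d2 = d1 - sigma*sqrt(T) = -0.58107257
exp(-rT) = 0.95886978
N(d1) = 0.36420337; N(d2) = 0.28059577
C = S_0' * N(d1) - K * exp(-rT) * N(d2) = 27.54518737 * 0.36420337 - 32.0200 * 0.95886978 * 0.28059577 = 1.4169


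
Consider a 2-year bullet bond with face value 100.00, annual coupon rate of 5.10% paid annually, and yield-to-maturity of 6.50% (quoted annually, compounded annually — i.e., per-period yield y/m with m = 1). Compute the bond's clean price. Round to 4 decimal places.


Coupon per period c = face * coupon_rate / m = 5.100000
Periods per year m = 1; per-period yield y/m = 0.065000
Number of cashflows N = 2
Cashflows (t years, CF_t, discount factor 1/(1+y/m)^(m*t), PV):
  t = 1.0000: CF_t = 5.100000, DF = 0.938967, PV = 4.788732
  t = 2.0000: CF_t = 105.100000, DF = 0.881659, PV = 92.662391
Price P = sum_t PV_t = 97.451123

Answer: Price = 97.4511


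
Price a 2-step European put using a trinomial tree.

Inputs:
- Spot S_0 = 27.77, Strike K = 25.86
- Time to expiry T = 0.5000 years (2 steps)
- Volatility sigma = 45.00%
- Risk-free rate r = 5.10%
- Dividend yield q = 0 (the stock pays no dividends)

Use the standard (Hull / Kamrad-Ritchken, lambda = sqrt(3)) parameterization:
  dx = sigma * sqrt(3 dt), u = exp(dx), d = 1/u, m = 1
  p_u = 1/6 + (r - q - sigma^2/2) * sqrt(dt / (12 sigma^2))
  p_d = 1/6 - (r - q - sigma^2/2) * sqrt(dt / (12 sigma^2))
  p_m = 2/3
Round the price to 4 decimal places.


dt = T/N = 0.250000; dx = sigma*sqrt(3*dt) = 0.389711
u = exp(dx) = 1.476555; d = 1/u = 0.677252
p_u = 0.150549, p_m = 0.666667, p_d = 0.182784
Discount per step: exp(-r*dt) = 0.987331
Stock lattice S(k, j) with j the centered position index:
  k=0: S(0,+0) = 27.7700
  k=1: S(1,-1) = 18.8073; S(1,+0) = 27.7700; S(1,+1) = 41.0039
  k=2: S(2,-2) = 12.7373; S(2,-1) = 18.8073; S(2,+0) = 27.7700; S(2,+1) = 41.0039; S(2,+2) = 60.5445
Terminal payoffs V(N, j) = max(K - S_T, 0):
  V(2,-2) = 13.122716; V(2,-1) = 7.052704; V(2,+0) = 0.000000; V(2,+1) = 0.000000; V(2,+2) = 0.000000
Backward induction: V(k, j) = exp(-r*dt) * [p_u * V(k+1, j+1) + p_m * V(k+1, j) + p_d * V(k+1, j-1)]
  V(1,-1) = exp(-r*dt) * [p_u*0.000000 + p_m*7.052704 + p_d*13.122716] = 7.010474
  V(1,+0) = exp(-r*dt) * [p_u*0.000000 + p_m*0.000000 + p_d*7.052704] = 1.272792
  V(1,+1) = exp(-r*dt) * [p_u*0.000000 + p_m*0.000000 + p_d*0.000000] = 0.000000
  V(0,+0) = exp(-r*dt) * [p_u*0.000000 + p_m*1.272792 + p_d*7.010474] = 2.102949

Answer: Price = V(0,0) = 2.1029


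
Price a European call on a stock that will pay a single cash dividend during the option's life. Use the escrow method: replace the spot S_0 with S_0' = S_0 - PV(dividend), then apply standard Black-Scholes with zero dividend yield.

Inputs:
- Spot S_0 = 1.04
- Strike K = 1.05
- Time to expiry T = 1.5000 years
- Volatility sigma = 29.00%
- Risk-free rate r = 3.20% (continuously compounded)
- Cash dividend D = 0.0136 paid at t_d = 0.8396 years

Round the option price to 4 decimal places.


Answer: Price = 0.1562

Derivation:
PV(D) = D * exp(-r * t_d) = 0.0136 * 0.97349051 = 0.01323947
S_0' = S_0 - PV(D) = 1.0400 - 0.01323947 = 1.02676053
d1 = (ln(S_0'/K) + (r + sigma^2/2)*T) / (sigma*sqrt(T)) = 0.24971721
d2 = d1 - sigma*sqrt(T) = -0.10545880
exp(-rT) = 0.95313379
N(d1) = 0.59859698; N(d2) = 0.45800588
C = S_0' * N(d1) - K * exp(-rT) * N(d2) = 1.02676053 * 0.59859698 - 1.0500 * 0.95313379 * 0.45800588 = 0.1562


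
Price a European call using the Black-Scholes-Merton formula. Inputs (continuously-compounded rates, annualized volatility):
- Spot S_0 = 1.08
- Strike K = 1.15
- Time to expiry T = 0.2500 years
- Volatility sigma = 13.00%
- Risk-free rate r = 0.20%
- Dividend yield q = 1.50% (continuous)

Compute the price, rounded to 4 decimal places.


d1 = (ln(S/K) + (r - q + 0.5*sigma^2) * T) / (sigma * sqrt(T)) = -0.98366771
d2 = d1 - sigma * sqrt(T) = -1.04866771
exp(-rT) = 0.99950012; exp(-qT) = 0.99625702
C = S_0 * exp(-qT) * N(d1) - K * exp(-rT) * N(d2)
N(d1) = 0.16263946; N(d2) = 0.14716554
C = 1.0800 * 0.99625702 * 0.16263946 - 1.1500 * 0.99950012 * 0.14716554 = 0.0058

Answer: Price = 0.0058


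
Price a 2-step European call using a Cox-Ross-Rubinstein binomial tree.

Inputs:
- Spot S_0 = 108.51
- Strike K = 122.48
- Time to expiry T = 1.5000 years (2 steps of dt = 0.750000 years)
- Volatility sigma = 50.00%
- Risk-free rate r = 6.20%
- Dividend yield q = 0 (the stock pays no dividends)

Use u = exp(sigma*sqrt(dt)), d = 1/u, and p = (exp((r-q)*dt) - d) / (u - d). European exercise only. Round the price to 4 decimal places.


dt = T/N = 0.750000
u = exp(sigma*sqrt(dt)) = 1.541896; d = 1/u = 0.648552
p = (exp((r-q)*dt) - d) / (u - d) = 0.446688
Discount per step: exp(-r*dt) = 0.954565
Stock lattice S(k, i) with i counting down-moves:
  k=0: S(0,0) = 108.5100
  k=1: S(1,0) = 167.3111; S(1,1) = 70.3744
  k=2: S(2,0) = 257.9763; S(2,1) = 108.5100; S(2,2) = 45.6415
Terminal payoffs V(N, i) = max(S_T - K, 0):
  V(2,0) = 135.496305; V(2,1) = 0.000000; V(2,2) = 0.000000
Backward induction: V(k, i) = exp(-r*dt) * [p * V(k+1, i) + (1-p) * V(k+1, i+1)].
  V(1,0) = exp(-r*dt) * [p*135.496305 + (1-p)*0.000000] = 57.774610
  V(1,1) = exp(-r*dt) * [p*0.000000 + (1-p)*0.000000] = 0.000000
  V(0,0) = exp(-r*dt) * [p*57.774610 + (1-p)*0.000000] = 24.634661

Answer: Price = V(0,0) = 24.6347


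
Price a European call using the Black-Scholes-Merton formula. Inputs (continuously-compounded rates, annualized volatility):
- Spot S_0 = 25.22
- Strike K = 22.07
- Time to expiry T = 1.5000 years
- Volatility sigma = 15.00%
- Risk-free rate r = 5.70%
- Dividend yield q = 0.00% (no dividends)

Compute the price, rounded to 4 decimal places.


d1 = (ln(S/K) + (r - q + 0.5*sigma^2) * T) / (sigma * sqrt(T)) = 1.28349512
d2 = d1 - sigma * sqrt(T) = 1.09978339
exp(-rT) = 0.91805314; exp(-qT) = 1.00000000
C = S_0 * exp(-qT) * N(d1) - K * exp(-rT) * N(d2)
N(d1) = 0.90034067; N(d2) = 0.86428674
C = 25.2200 * 1.00000000 * 0.90034067 - 22.0700 * 0.91805314 * 0.86428674 = 5.1949

Answer: Price = 5.1949


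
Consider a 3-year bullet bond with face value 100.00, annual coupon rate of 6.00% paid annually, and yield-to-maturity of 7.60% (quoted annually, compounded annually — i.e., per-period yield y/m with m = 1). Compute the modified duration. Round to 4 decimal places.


Coupon per period c = face * coupon_rate / m = 6.000000
Periods per year m = 1; per-period yield y/m = 0.076000
Number of cashflows N = 3
Cashflows (t years, CF_t, discount factor 1/(1+y/m)^(m*t), PV):
  t = 1.0000: CF_t = 6.000000, DF = 0.929368, PV = 5.576208
  t = 2.0000: CF_t = 6.000000, DF = 0.863725, PV = 5.182350
  t = 3.0000: CF_t = 106.000000, DF = 0.802718, PV = 85.088144
Price P = sum_t PV_t = 95.846702
First compute Macaulay numerator sum_t t * PV_t:
  t * PV_t at t = 1.0000: 5.576208
  t * PV_t at t = 2.0000: 10.364699
  t * PV_t at t = 3.0000: 255.264432
Macaulay duration D = 271.205340 / 95.846702 = 2.829574
Modified duration = D / (1 + y/m) = 2.829574 / (1 + 0.076000) = 2.629716

Answer: Modified duration = 2.6297


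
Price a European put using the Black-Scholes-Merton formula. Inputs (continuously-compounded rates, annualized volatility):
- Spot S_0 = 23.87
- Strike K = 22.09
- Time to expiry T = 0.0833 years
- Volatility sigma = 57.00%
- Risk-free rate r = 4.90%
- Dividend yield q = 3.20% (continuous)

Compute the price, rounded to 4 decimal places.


Answer: Price = 0.7673

Derivation:
d1 = (ln(S/K) + (r - q + 0.5*sigma^2) * T) / (sigma * sqrt(T)) = 0.56193868
d2 = d1 - sigma * sqrt(T) = 0.39742676
exp(-rT) = 0.99592662; exp(-qT) = 0.99733795
P = K * exp(-rT) * N(-d2) - S_0 * exp(-qT) * N(-d1)
N(-d1) = 0.28707890; N(-d2) = 0.34552639
P = 22.0900 * 0.99592662 * 0.34552639 - 23.8700 * 0.99733795 * 0.28707890 = 0.7673


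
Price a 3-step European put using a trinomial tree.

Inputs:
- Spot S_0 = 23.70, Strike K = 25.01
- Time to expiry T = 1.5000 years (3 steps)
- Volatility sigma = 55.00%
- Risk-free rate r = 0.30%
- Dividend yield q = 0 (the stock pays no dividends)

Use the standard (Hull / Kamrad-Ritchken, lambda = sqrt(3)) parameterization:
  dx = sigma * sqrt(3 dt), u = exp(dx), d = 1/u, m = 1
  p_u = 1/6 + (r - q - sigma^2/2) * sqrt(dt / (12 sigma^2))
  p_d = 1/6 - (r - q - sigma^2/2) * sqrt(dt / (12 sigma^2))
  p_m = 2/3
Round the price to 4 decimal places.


dt = T/N = 0.500000; dx = sigma*sqrt(3*dt) = 0.673610
u = exp(dx) = 1.961304; d = 1/u = 0.509865
p_u = 0.111646, p_m = 0.666667, p_d = 0.221687
Discount per step: exp(-r*dt) = 0.998501
Stock lattice S(k, j) with j the centered position index:
  k=0: S(0,+0) = 23.7000
  k=1: S(1,-1) = 12.0838; S(1,+0) = 23.7000; S(1,+1) = 46.4829
  k=2: S(2,-2) = 6.1611; S(2,-1) = 12.0838; S(2,+0) = 23.7000; S(2,+1) = 46.4829; S(2,+2) = 91.1671
  k=3: S(3,-3) = 3.1413; S(3,-2) = 6.1611; S(3,-1) = 12.0838; S(3,+0) = 23.7000; S(3,+1) = 46.4829; S(3,+2) = 91.1671; S(3,+3) = 178.8065
Terminal payoffs V(N, j) = max(K - S_T, 0):
  V(3,-3) = 21.868671; V(3,-2) = 18.848898; V(3,-1) = 12.926204; V(3,+0) = 1.310000; V(3,+1) = 0.000000; V(3,+2) = 0.000000; V(3,+3) = 0.000000
Backward induction: V(k, j) = exp(-r*dt) * [p_u * V(k+1, j+1) + p_m * V(k+1, j) + p_d * V(k+1, j-1)]
  V(2,-2) = exp(-r*dt) * [p_u*12.926204 + p_m*18.848898 + p_d*21.868671] = 18.828834
  V(2,-1) = exp(-r*dt) * [p_u*1.310000 + p_m*12.926204 + p_d*18.848898] = 12.922890
  V(2,+0) = exp(-r*dt) * [p_u*0.000000 + p_m*1.310000 + p_d*12.926204] = 3.733306
  V(2,+1) = exp(-r*dt) * [p_u*0.000000 + p_m*0.000000 + p_d*1.310000] = 0.289975
  V(2,+2) = exp(-r*dt) * [p_u*0.000000 + p_m*0.000000 + p_d*0.000000] = 0.000000
  V(1,-1) = exp(-r*dt) * [p_u*3.733306 + p_m*12.922890 + p_d*18.828834] = 13.186389
  V(1,+0) = exp(-r*dt) * [p_u*0.289975 + p_m*3.733306 + p_d*12.922890] = 5.378014
  V(1,+1) = exp(-r*dt) * [p_u*0.000000 + p_m*0.289975 + p_d*3.733306] = 1.019413
  V(0,+0) = exp(-r*dt) * [p_u*1.019413 + p_m*5.378014 + p_d*13.186389] = 6.612486

Answer: Price = V(0,0) = 6.6125


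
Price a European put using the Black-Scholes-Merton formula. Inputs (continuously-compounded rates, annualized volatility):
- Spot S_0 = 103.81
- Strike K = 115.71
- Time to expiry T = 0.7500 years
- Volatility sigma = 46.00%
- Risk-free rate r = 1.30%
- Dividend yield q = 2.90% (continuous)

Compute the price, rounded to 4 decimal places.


d1 = (ln(S/K) + (r - q + 0.5*sigma^2) * T) / (sigma * sqrt(T)) = -0.10335764
d2 = d1 - sigma * sqrt(T) = -0.50172932
exp(-rT) = 0.99029738; exp(-qT) = 0.97848483
P = K * exp(-rT) * N(-d2) - S_0 * exp(-qT) * N(-d1)
N(-d1) = 0.54116043; N(-d2) = 0.69207103
P = 115.7100 * 0.99029738 * 0.69207103 - 103.8100 * 0.97848483 * 0.54116043 = 24.3334

Answer: Price = 24.3334


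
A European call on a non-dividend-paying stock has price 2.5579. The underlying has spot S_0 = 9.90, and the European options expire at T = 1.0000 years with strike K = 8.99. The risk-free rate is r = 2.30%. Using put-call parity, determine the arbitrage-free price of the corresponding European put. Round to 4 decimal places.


Answer: Put price = 1.4435

Derivation:
Put-call parity: C - P = S_0 * exp(-qT) - K * exp(-rT).
S_0 * exp(-qT) = 9.9000 * 1.00000000 = 9.90000000
K * exp(-rT) = 8.9900 * 0.97726248 = 8.78558973
P = C - S*exp(-qT) + K*exp(-rT)
P = 2.5579 - 9.90000000 + 8.78558973 = 1.4435


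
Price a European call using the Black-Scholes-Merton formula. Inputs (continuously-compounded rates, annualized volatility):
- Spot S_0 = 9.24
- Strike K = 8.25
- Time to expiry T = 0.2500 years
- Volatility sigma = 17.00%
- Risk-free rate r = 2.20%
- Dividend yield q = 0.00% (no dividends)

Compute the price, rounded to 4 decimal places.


Answer: Price = 1.0625

Derivation:
d1 = (ln(S/K) + (r - q + 0.5*sigma^2) * T) / (sigma * sqrt(T)) = 1.44048453
d2 = d1 - sigma * sqrt(T) = 1.35548453
exp(-rT) = 0.99451510; exp(-qT) = 1.00000000
C = S_0 * exp(-qT) * N(d1) - K * exp(-rT) * N(d2)
N(d1) = 0.92513482; N(d2) = 0.91236838
C = 9.2400 * 1.00000000 * 0.92513482 - 8.2500 * 0.99451510 * 0.91236838 = 1.0625


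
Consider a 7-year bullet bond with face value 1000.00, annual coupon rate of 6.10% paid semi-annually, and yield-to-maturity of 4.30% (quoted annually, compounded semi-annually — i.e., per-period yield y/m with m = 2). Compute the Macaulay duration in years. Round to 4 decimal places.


Answer: Macaulay duration = 5.8712 years

Derivation:
Coupon per period c = face * coupon_rate / m = 30.500000
Periods per year m = 2; per-period yield y/m = 0.021500
Number of cashflows N = 14
Cashflows (t years, CF_t, discount factor 1/(1+y/m)^(m*t), PV):
  t = 0.5000: CF_t = 30.500000, DF = 0.978953, PV = 29.858052
  t = 1.0000: CF_t = 30.500000, DF = 0.958348, PV = 29.229615
  t = 1.5000: CF_t = 30.500000, DF = 0.938177, PV = 28.614405
  t = 2.0000: CF_t = 30.500000, DF = 0.918431, PV = 28.012144
  t = 2.5000: CF_t = 30.500000, DF = 0.899100, PV = 27.422559
  t = 3.0000: CF_t = 30.500000, DF = 0.880177, PV = 26.845384
  t = 3.5000: CF_t = 30.500000, DF = 0.861651, PV = 26.280356
  t = 4.0000: CF_t = 30.500000, DF = 0.843515, PV = 25.727221
  t = 4.5000: CF_t = 30.500000, DF = 0.825762, PV = 25.185728
  t = 5.0000: CF_t = 30.500000, DF = 0.808381, PV = 24.655631
  t = 5.5000: CF_t = 30.500000, DF = 0.791367, PV = 24.136693
  t = 6.0000: CF_t = 30.500000, DF = 0.774711, PV = 23.628676
  t = 6.5000: CF_t = 30.500000, DF = 0.758405, PV = 23.131352
  t = 7.0000: CF_t = 1030.500000, DF = 0.742442, PV = 765.086965
Price P = sum_t PV_t = 1107.814780
Macaulay numerator sum_t t * PV_t:
  t * PV_t at t = 0.5000: 14.929026
  t * PV_t at t = 1.0000: 29.229615
  t * PV_t at t = 1.5000: 42.921608
  t * PV_t at t = 2.0000: 56.024289
  t * PV_t at t = 2.5000: 68.556398
  t * PV_t at t = 3.0000: 80.536151
  t * PV_t at t = 3.5000: 91.981246
  t * PV_t at t = 4.0000: 102.908883
  t * PV_t at t = 4.5000: 113.335774
  t * PV_t at t = 5.0000: 123.278157
  t * PV_t at t = 5.5000: 132.751809
  t * PV_t at t = 6.0000: 141.772056
  t * PV_t at t = 6.5000: 150.353788
  t * PV_t at t = 7.0000: 5355.608752
Macaulay duration D = (sum_t t * PV_t) / P = 6504.187551 / 1107.814780 = 5.871187


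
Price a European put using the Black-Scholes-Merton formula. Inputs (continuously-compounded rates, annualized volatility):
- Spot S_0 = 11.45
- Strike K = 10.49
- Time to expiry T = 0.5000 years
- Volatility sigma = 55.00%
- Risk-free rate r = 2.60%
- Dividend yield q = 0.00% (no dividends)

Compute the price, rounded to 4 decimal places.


Answer: Price = 1.1883

Derivation:
d1 = (ln(S/K) + (r - q + 0.5*sigma^2) * T) / (sigma * sqrt(T)) = 0.45304282
d2 = d1 - sigma * sqrt(T) = 0.06413409
exp(-rT) = 0.98708414; exp(-qT) = 1.00000000
P = K * exp(-rT) * N(-d2) - S_0 * exp(-qT) * N(-d1)
N(-d1) = 0.32525895; N(-d2) = 0.47443173
P = 10.4900 * 0.98708414 * 0.47443173 - 11.4500 * 1.00000000 * 0.32525895 = 1.1883


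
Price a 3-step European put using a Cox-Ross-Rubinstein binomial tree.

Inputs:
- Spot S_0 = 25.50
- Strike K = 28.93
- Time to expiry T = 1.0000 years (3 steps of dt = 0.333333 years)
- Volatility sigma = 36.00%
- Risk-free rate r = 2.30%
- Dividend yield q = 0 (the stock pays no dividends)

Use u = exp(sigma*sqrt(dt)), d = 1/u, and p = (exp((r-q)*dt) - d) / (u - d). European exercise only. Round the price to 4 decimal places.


dt = T/N = 0.333333
u = exp(sigma*sqrt(dt)) = 1.231024; d = 1/u = 0.812332
p = (exp((r-q)*dt) - d) / (u - d) = 0.466606
Discount per step: exp(-r*dt) = 0.992363
Stock lattice S(k, i) with i counting down-moves:
  k=0: S(0,0) = 25.5000
  k=1: S(1,0) = 31.3911; S(1,1) = 20.7145
  k=2: S(2,0) = 38.6432; S(2,1) = 25.5000; S(2,2) = 16.8270
  k=3: S(3,0) = 47.5707; S(3,1) = 31.3911; S(3,2) = 20.7145; S(3,3) = 13.6691
Terminal payoffs V(N, i) = max(K - S_T, 0):
  V(3,0) = 0.000000; V(3,1) = 0.000000; V(3,2) = 8.215533; V(3,3) = 15.260868
Backward induction: V(k, i) = exp(-r*dt) * [p * V(k+1, i) + (1-p) * V(k+1, i+1)].
  V(2,0) = exp(-r*dt) * [p*0.000000 + (1-p)*0.000000] = 0.000000
  V(2,1) = exp(-r*dt) * [p*0.000000 + (1-p)*8.215533] = 4.348647
  V(2,2) = exp(-r*dt) * [p*8.215533 + (1-p)*15.260868] = 11.882026
  V(1,0) = exp(-r*dt) * [p*0.000000 + (1-p)*4.348647] = 2.301827
  V(1,1) = exp(-r*dt) * [p*4.348647 + (1-p)*11.882026] = 8.303004
  V(0,0) = exp(-r*dt) * [p*2.301827 + (1-p)*8.303004] = 5.460791

Answer: Price = V(0,0) = 5.4608


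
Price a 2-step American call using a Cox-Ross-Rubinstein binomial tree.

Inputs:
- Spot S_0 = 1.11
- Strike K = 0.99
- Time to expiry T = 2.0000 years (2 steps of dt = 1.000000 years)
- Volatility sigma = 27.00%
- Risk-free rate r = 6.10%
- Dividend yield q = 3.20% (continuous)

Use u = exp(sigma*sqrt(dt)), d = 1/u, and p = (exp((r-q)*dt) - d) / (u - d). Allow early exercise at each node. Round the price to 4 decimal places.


Answer: Price = V(0,0) = 0.2449

Derivation:
dt = T/N = 1.000000
u = exp(sigma*sqrt(dt)) = 1.309964; d = 1/u = 0.763379
p = (exp((r-q)*dt) - d) / (u - d) = 0.486741
Discount per step: exp(-r*dt) = 0.940823
Stock lattice S(k, i) with i counting down-moves:
  k=0: S(0,0) = 1.1100
  k=1: S(1,0) = 1.4541; S(1,1) = 0.8474
  k=2: S(2,0) = 1.9048; S(2,1) = 1.1100; S(2,2) = 0.6469
Terminal payoffs V(N, i) = max(S_T - K, 0):
  V(2,0) = 0.914768; V(2,1) = 0.120000; V(2,2) = 0.000000
Backward induction: V(k, i) = exp(-r*dt) * [p * V(k+1, i) + (1-p) * V(k+1, i+1)]; then take max(V_cont, immediate exercise) for American.
  V(1,0) = exp(-r*dt) * [p*0.914768 + (1-p)*0.120000] = 0.476852; exercise = 0.464061; V(1,0) = max -> 0.476852
  V(1,1) = exp(-r*dt) * [p*0.120000 + (1-p)*0.000000] = 0.054952; exercise = 0.000000; V(1,1) = max -> 0.054952
  V(0,0) = exp(-r*dt) * [p*0.476852 + (1-p)*0.054952] = 0.244904; exercise = 0.120000; V(0,0) = max -> 0.244904


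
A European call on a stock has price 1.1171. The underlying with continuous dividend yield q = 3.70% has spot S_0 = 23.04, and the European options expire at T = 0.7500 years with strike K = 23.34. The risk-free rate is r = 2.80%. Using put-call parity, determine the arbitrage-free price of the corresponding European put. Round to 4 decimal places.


Answer: Put price = 1.5626

Derivation:
Put-call parity: C - P = S_0 * exp(-qT) - K * exp(-rT).
S_0 * exp(-qT) = 23.0400 * 0.97263149 = 22.40942963
K * exp(-rT) = 23.3400 * 0.97921896 = 22.85497063
P = C - S*exp(-qT) + K*exp(-rT)
P = 1.1171 - 22.40942963 + 22.85497063 = 1.5626


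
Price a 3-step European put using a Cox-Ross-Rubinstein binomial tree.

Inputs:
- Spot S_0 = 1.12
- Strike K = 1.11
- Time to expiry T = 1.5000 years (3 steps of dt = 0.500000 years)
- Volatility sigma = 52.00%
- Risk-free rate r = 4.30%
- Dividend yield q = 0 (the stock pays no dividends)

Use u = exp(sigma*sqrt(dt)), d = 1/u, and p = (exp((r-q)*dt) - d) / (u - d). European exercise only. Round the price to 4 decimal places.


Answer: Price = V(0,0) = 0.2531

Derivation:
dt = T/N = 0.500000
u = exp(sigma*sqrt(dt)) = 1.444402; d = 1/u = 0.692328
p = (exp((r-q)*dt) - d) / (u - d) = 0.437995
Discount per step: exp(-r*dt) = 0.978729
Stock lattice S(k, i) with i counting down-moves:
  k=0: S(0,0) = 1.1200
  k=1: S(1,0) = 1.6177; S(1,1) = 0.7754
  k=2: S(2,0) = 2.3367; S(2,1) = 1.1200; S(2,2) = 0.5368
  k=3: S(3,0) = 3.3751; S(3,1) = 1.6177; S(3,2) = 0.7754; S(3,3) = 0.3717
Terminal payoffs V(N, i) = max(K - S_T, 0):
  V(3,0) = 0.000000; V(3,1) = 0.000000; V(3,2) = 0.334593; V(3,3) = 0.738333
Backward induction: V(k, i) = exp(-r*dt) * [p * V(k+1, i) + (1-p) * V(k+1, i+1)].
  V(2,0) = exp(-r*dt) * [p*0.000000 + (1-p)*0.000000] = 0.000000
  V(2,1) = exp(-r*dt) * [p*0.000000 + (1-p)*0.334593] = 0.184043
  V(2,2) = exp(-r*dt) * [p*0.334593 + (1-p)*0.738333] = 0.549554
  V(1,0) = exp(-r*dt) * [p*0.000000 + (1-p)*0.184043] = 0.101233
  V(1,1) = exp(-r*dt) * [p*0.184043 + (1-p)*0.549554] = 0.381178
  V(0,0) = exp(-r*dt) * [p*0.101233 + (1-p)*0.381178] = 0.253063


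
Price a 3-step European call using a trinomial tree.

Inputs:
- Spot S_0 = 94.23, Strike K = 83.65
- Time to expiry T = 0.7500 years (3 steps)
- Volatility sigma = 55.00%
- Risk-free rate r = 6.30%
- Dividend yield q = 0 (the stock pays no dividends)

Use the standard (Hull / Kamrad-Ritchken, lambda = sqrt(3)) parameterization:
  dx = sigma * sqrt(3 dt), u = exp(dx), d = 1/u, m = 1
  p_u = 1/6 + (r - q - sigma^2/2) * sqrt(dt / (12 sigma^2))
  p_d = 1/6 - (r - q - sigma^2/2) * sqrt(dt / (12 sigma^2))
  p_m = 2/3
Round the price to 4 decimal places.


Answer: Price = V(0,0) = 24.4596

Derivation:
dt = T/N = 0.250000; dx = sigma*sqrt(3*dt) = 0.476314
u = exp(dx) = 1.610128; d = 1/u = 0.621068
p_u = 0.143507, p_m = 0.666667, p_d = 0.189826
Discount per step: exp(-r*dt) = 0.984373
Stock lattice S(k, j) with j the centered position index:
  k=0: S(0,+0) = 94.2300
  k=1: S(1,-1) = 58.5233; S(1,+0) = 94.2300; S(1,+1) = 151.7224
  k=2: S(2,-2) = 36.3470; S(2,-1) = 58.5233; S(2,+0) = 94.2300; S(2,+1) = 151.7224; S(2,+2) = 244.2926
  k=3: S(3,-3) = 22.5740; S(3,-2) = 36.3470; S(3,-1) = 58.5233; S(3,+0) = 94.2300; S(3,+1) = 151.7224; S(3,+2) = 244.2926; S(3,+3) = 393.3424
Terminal payoffs V(N, j) = max(S_T - K, 0):
  V(3,-3) = 0.000000; V(3,-2) = 0.000000; V(3,-1) = 0.000000; V(3,+0) = 10.580000; V(3,+1) = 68.072406; V(3,+2) = 160.642566; V(3,+3) = 309.692415
Backward induction: V(k, j) = exp(-r*dt) * [p_u * V(k+1, j+1) + p_m * V(k+1, j) + p_d * V(k+1, j-1)]
  V(2,-2) = exp(-r*dt) * [p_u*0.000000 + p_m*0.000000 + p_d*0.000000] = 0.000000
  V(2,-1) = exp(-r*dt) * [p_u*10.580000 + p_m*0.000000 + p_d*0.000000] = 1.494579
  V(2,+0) = exp(-r*dt) * [p_u*68.072406 + p_m*10.580000 + p_d*0.000000] = 16.559329
  V(2,+1) = exp(-r*dt) * [p_u*160.642566 + p_m*68.072406 + p_d*10.580000] = 69.342516
  V(2,+2) = exp(-r*dt) * [p_u*309.692415 + p_m*160.642566 + p_d*68.072406] = 161.890066
  V(1,-1) = exp(-r*dt) * [p_u*16.559329 + p_m*1.494579 + p_d*0.000000] = 3.320061
  V(1,+0) = exp(-r*dt) * [p_u*69.342516 + p_m*16.559329 + p_d*1.494579] = 20.941956
  V(1,+1) = exp(-r*dt) * [p_u*161.890066 + p_m*69.342516 + p_d*16.559329] = 71.469549
  V(0,+0) = exp(-r*dt) * [p_u*71.469549 + p_m*20.941956 + p_d*3.320061] = 24.459634


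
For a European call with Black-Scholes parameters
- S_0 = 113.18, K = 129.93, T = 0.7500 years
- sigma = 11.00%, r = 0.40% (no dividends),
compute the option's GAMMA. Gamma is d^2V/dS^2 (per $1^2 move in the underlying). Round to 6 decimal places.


d1 = -1.3696729450; d2 = -1.4649357394
phi(d1) = 0.1561496368; exp(-qT) = 1.0000000000; exp(-rT) = 0.9970044955
Gamma = exp(-qT) * phi(d1) / (S * sigma * sqrt(T)) = 1.0000000000 * 0.1561496368 / (113.1800 * 0.1100 * 0.8660254038) = 0.014483

Answer: Gamma = 0.014483


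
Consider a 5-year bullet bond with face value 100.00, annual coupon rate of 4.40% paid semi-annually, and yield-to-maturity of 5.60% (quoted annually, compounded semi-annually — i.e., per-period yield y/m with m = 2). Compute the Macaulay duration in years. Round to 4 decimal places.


Answer: Macaulay duration = 4.5274 years

Derivation:
Coupon per period c = face * coupon_rate / m = 2.200000
Periods per year m = 2; per-period yield y/m = 0.028000
Number of cashflows N = 10
Cashflows (t years, CF_t, discount factor 1/(1+y/m)^(m*t), PV):
  t = 0.5000: CF_t = 2.200000, DF = 0.972763, PV = 2.140078
  t = 1.0000: CF_t = 2.200000, DF = 0.946267, PV = 2.081788
  t = 1.5000: CF_t = 2.200000, DF = 0.920493, PV = 2.025085
  t = 2.0000: CF_t = 2.200000, DF = 0.895422, PV = 1.969927
  t = 2.5000: CF_t = 2.200000, DF = 0.871033, PV = 1.916272
  t = 3.0000: CF_t = 2.200000, DF = 0.847308, PV = 1.864078
  t = 3.5000: CF_t = 2.200000, DF = 0.824230, PV = 1.813305
  t = 4.0000: CF_t = 2.200000, DF = 0.801780, PV = 1.763915
  t = 4.5000: CF_t = 2.200000, DF = 0.779941, PV = 1.715871
  t = 5.0000: CF_t = 102.200000, DF = 0.758698, PV = 77.538920
Price P = sum_t PV_t = 94.829240
Macaulay numerator sum_t t * PV_t:
  t * PV_t at t = 0.5000: 1.070039
  t * PV_t at t = 1.0000: 2.081788
  t * PV_t at t = 1.5000: 3.037628
  t * PV_t at t = 2.0000: 3.939855
  t * PV_t at t = 2.5000: 4.790679
  t * PV_t at t = 3.0000: 5.592233
  t * PV_t at t = 3.5000: 6.346568
  t * PV_t at t = 4.0000: 7.055662
  t * PV_t at t = 4.5000: 7.721420
  t * PV_t at t = 5.0000: 387.694601
Macaulay duration D = (sum_t t * PV_t) / P = 429.330473 / 94.829240 = 4.527406


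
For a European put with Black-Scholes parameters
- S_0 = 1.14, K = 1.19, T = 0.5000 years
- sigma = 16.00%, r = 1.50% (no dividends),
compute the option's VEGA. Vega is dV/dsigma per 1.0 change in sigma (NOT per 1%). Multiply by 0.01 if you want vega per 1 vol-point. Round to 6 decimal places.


d1 = -0.2565475743; d2 = -0.3696846593
phi(d1) = 0.3860274253; exp(-qT) = 1.0000000000; exp(-rT) = 0.9925280548
Vega = S * exp(-qT) * phi(d1) * sqrt(T) = 1.1400 * 1.0000000000 * 0.3860274253 * 0.7071067812 = 0.311177

Answer: Vega = 0.311177


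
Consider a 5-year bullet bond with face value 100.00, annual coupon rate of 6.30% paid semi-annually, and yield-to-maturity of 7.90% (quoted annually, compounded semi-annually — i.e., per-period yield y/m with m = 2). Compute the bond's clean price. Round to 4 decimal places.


Answer: Price = 93.4951

Derivation:
Coupon per period c = face * coupon_rate / m = 3.150000
Periods per year m = 2; per-period yield y/m = 0.039500
Number of cashflows N = 10
Cashflows (t years, CF_t, discount factor 1/(1+y/m)^(m*t), PV):
  t = 0.5000: CF_t = 3.150000, DF = 0.962001, PV = 3.030303
  t = 1.0000: CF_t = 3.150000, DF = 0.925446, PV = 2.915154
  t = 1.5000: CF_t = 3.150000, DF = 0.890280, PV = 2.804381
  t = 2.0000: CF_t = 3.150000, DF = 0.856450, PV = 2.697818
  t = 2.5000: CF_t = 3.150000, DF = 0.823906, PV = 2.595303
  t = 3.0000: CF_t = 3.150000, DF = 0.792598, PV = 2.496684
  t = 3.5000: CF_t = 3.150000, DF = 0.762480, PV = 2.401812
  t = 4.0000: CF_t = 3.150000, DF = 0.733507, PV = 2.310546
  t = 4.5000: CF_t = 3.150000, DF = 0.705634, PV = 2.222747
  t = 5.0000: CF_t = 103.150000, DF = 0.678821, PV = 70.020353
Price P = sum_t PV_t = 93.495102


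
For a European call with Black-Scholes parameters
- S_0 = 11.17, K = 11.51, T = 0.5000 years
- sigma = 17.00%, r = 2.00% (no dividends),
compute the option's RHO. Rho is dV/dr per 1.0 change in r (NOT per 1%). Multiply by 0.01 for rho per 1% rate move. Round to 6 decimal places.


Answer: Rho = 2.338710

Derivation:
d1 = -0.1061459589; d2 = -0.2263541118
phi(d1) = 0.3967011647; exp(-qT) = 1.0000000000; exp(-rT) = 0.9900498337
N(d2) = 0.4104630076
Rho = K*T*exp(-rT)*N(d2) = 11.5100 * 0.5000 * 0.9900498337 * 0.4104630076 = 2.338710


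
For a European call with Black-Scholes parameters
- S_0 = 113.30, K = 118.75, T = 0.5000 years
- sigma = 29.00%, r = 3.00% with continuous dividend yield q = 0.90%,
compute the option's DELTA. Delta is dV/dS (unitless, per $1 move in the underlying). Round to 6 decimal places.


Answer: Delta = 0.467848

Derivation:
d1 = -0.0753740468; d2 = -0.2804350133
phi(d1) = 0.3978106436; exp(-qT) = 0.9955101098; exp(-rT) = 0.9851119396
N(d1) = 0.4699585541
Delta = exp(-qT) * N(d1) = 0.9955101098 * 0.4699585541 = 0.467848


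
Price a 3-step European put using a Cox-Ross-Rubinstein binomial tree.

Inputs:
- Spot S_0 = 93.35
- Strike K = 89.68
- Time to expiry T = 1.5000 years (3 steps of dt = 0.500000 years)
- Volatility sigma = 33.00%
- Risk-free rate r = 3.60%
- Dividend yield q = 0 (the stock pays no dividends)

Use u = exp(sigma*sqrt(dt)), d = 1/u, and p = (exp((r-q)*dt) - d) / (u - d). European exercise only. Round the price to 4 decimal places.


Answer: Price = V(0,0) = 11.5634

Derivation:
dt = T/N = 0.500000
u = exp(sigma*sqrt(dt)) = 1.262817; d = 1/u = 0.791880
p = (exp((r-q)*dt) - d) / (u - d) = 0.480495
Discount per step: exp(-r*dt) = 0.982161
Stock lattice S(k, i) with i counting down-moves:
  k=0: S(0,0) = 93.3500
  k=1: S(1,0) = 117.8840; S(1,1) = 73.9220
  k=2: S(2,0) = 148.8660; S(2,1) = 93.3500; S(2,2) = 58.5374
  k=3: S(3,0) = 187.9905; S(3,1) = 117.8840; S(3,2) = 73.9220; S(3,3) = 46.3546
Terminal payoffs V(N, i) = max(K - S_T, 0):
  V(3,0) = 0.000000; V(3,1) = 0.000000; V(3,2) = 15.757989; V(3,3) = 43.325417
Backward induction: V(k, i) = exp(-r*dt) * [p * V(k+1, i) + (1-p) * V(k+1, i+1)].
  V(2,0) = exp(-r*dt) * [p*0.000000 + (1-p)*0.000000] = 0.000000
  V(2,1) = exp(-r*dt) * [p*0.000000 + (1-p)*15.757989] = 8.040323
  V(2,2) = exp(-r*dt) * [p*15.757989 + (1-p)*43.325417] = 29.542829
  V(1,0) = exp(-r*dt) * [p*0.000000 + (1-p)*8.040323] = 4.102477
  V(1,1) = exp(-r*dt) * [p*8.040323 + (1-p)*29.542829] = 18.868285
  V(0,0) = exp(-r*dt) * [p*4.102477 + (1-p)*18.868285] = 11.563368


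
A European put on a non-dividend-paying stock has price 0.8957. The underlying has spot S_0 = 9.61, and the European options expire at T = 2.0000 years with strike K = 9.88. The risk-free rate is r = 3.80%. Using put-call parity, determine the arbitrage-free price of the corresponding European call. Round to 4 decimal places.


Put-call parity: C - P = S_0 * exp(-qT) - K * exp(-rT).
S_0 * exp(-qT) = 9.6100 * 1.00000000 = 9.61000000
K * exp(-rT) = 9.8800 * 0.92681621 = 9.15694412
C = P + S*exp(-qT) - K*exp(-rT)
C = 0.8957 + 9.61000000 - 9.15694412 = 1.3488

Answer: Call price = 1.3488


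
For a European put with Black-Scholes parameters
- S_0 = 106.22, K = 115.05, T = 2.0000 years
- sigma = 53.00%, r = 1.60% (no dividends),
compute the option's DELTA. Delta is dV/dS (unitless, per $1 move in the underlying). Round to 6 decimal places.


d1 = 0.3109209869; d2 = -0.4386122012
phi(d1) = 0.3801176522; exp(-qT) = 1.0000000000; exp(-rT) = 0.9685065821
N(-d1) = 0.3779303447
Delta = -exp(-qT) * N(-d1) = -1.0000000000 * 0.3779303447 = -0.377930

Answer: Delta = -0.377930
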